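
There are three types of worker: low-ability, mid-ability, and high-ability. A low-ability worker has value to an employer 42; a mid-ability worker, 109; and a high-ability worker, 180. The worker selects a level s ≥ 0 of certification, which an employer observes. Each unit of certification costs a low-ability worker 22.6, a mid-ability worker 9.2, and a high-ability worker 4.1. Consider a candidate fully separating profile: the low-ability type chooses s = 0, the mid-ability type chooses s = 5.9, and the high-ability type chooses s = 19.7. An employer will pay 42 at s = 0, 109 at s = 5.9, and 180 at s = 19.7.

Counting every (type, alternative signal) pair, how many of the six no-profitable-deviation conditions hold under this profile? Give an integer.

Mid-ability (own payoff 109 − 9.2×5.9 = 54.72): to s=0 gives 42 → no gain ✓; to s=19.7 gives 180 − 9.2×19.7 = -1.24 → no gain ✓.
Low-ability (own payoff 42): to s=5.9 gives 109 − 22.6×5.9 = -24.34 → no gain ✓; to s=19.7 gives 180 − 22.6×19.7 = -265.22 → no gain ✓.
High-ability (own payoff 180 − 4.1×19.7 = 99.23): to s=0 gives 42 → no gain ✓; to s=5.9 gives 109 − 4.1×5.9 = 84.81 → no gain ✓.
6 of the 6 constraints hold; this profile is a separating equilibrium.

6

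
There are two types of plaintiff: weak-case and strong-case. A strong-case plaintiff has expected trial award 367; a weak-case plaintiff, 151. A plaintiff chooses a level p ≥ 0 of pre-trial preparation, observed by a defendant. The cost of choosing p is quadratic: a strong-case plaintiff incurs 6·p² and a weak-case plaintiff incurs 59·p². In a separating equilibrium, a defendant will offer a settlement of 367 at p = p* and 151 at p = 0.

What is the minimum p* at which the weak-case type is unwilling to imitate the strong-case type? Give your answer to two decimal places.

1.91

The weak-case type at p = 0 receives 151; imitating at p* yields 367 − 59·p*².
Indifference: 151 = 367 − 59·p*², so p*² = (367 − 151) / 59 ≈ 3.6610.
p* = √3.6610 ≈ 1.91.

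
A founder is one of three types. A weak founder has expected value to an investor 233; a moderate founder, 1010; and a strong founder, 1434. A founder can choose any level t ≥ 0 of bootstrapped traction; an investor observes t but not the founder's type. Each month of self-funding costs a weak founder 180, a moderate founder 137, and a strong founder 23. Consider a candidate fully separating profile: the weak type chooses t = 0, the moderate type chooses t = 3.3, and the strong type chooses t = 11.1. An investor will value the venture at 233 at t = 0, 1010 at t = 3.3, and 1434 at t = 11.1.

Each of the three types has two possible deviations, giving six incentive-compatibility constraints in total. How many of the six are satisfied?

5

Weak (own payoff 233): to t=3.3 gives 1010 − 180×3.3 = 416 → profitable ✗; to t=11.1 gives 1434 − 180×11.1 = -564 → no gain ✓.
Moderate (own payoff 1010 − 137×3.3 = 557.9): to t=0 gives 233 → no gain ✓; to t=11.1 gives 1434 − 137×11.1 = -86.7 → no gain ✓.
Strong (own payoff 1434 − 23×11.1 = 1178.7): to t=0 gives 233 → no gain ✓; to t=3.3 gives 1010 − 23×3.3 = 934.1 → no gain ✓.
5 of the 6 constraints hold; not an equilibrium.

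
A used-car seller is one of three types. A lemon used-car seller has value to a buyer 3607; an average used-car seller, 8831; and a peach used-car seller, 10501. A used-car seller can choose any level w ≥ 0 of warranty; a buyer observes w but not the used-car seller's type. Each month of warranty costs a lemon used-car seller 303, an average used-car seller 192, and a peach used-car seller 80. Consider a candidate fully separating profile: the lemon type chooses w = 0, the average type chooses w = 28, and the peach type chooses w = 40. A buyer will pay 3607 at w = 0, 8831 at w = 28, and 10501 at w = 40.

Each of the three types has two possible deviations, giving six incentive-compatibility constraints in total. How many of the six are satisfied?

Peach (own payoff 10501 − 80×40 = 7301): to w=0 gives 3607 → no gain ✓; to w=28 gives 8831 − 80×28 = 6591 → no gain ✓.
Average (own payoff 8831 − 192×28 = 3455): to w=0 gives 3607 → profitable ✗; to w=40 gives 10501 − 192×40 = 2821 → no gain ✓.
Lemon (own payoff 3607): to w=28 gives 8831 − 303×28 = 347 → no gain ✓; to w=40 gives 10501 − 303×40 = -1619 → no gain ✓.
5 of the 6 constraints hold; not an equilibrium.

5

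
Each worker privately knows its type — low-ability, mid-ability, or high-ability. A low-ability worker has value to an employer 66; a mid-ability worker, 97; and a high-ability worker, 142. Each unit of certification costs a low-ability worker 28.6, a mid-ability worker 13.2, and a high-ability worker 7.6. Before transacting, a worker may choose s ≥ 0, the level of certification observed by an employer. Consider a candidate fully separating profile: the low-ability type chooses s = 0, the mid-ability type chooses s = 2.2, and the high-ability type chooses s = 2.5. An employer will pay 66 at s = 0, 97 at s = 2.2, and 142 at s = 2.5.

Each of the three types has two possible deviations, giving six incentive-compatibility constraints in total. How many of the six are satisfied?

4

Mid-ability (own payoff 97 − 13.2×2.2 = 67.96): to s=0 gives 66 → no gain ✓; to s=2.5 gives 142 − 13.2×2.5 = 109 → profitable ✗.
Low-ability (own payoff 66): to s=2.2 gives 97 − 28.6×2.2 = 34.08 → no gain ✓; to s=2.5 gives 142 − 28.6×2.5 = 70.5 → profitable ✗.
High-ability (own payoff 142 − 7.6×2.5 = 123): to s=0 gives 66 → no gain ✓; to s=2.2 gives 97 − 7.6×2.2 = 80.28 → no gain ✓.
4 of the 6 constraints hold; not an equilibrium.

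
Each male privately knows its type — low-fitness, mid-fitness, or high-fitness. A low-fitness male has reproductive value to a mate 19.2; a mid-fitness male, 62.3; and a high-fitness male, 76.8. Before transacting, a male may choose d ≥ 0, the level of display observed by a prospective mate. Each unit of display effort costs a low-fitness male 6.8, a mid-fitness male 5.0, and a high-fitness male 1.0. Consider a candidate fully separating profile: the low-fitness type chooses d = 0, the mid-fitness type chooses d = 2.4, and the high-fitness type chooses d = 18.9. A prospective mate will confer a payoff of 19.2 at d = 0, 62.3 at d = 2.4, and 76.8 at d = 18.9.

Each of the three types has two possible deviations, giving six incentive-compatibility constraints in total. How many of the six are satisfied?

Low-fitness (own payoff 19.2): to d=2.4 gives 62.3 − 6.8×2.4 = 45.98 → profitable ✗; to d=18.9 gives 76.8 − 6.8×18.9 = -51.72 → no gain ✓.
High-fitness (own payoff 76.8 − 1.0×18.9 = 57.9): to d=0 gives 19.2 → no gain ✓; to d=2.4 gives 62.3 − 1.0×2.4 = 59.9 → profitable ✗.
Mid-fitness (own payoff 62.3 − 5.0×2.4 = 50.3): to d=0 gives 19.2 → no gain ✓; to d=18.9 gives 76.8 − 5.0×18.9 = -17.7 → no gain ✓.
4 of the 6 constraints hold; not an equilibrium.

4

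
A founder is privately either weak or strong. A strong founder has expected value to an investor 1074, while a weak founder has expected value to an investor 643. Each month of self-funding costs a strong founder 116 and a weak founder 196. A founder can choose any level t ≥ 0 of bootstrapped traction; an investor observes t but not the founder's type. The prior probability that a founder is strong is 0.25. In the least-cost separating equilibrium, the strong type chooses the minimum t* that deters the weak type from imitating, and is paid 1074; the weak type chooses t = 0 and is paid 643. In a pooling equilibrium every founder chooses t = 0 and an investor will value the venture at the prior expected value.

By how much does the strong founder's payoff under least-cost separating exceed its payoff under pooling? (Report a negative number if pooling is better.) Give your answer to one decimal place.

68.2

Least-cost separating signal: t* solves 643 = 1074 − 196·t*, so t* = (1074 − 643)/196 ≈ 2.1990.
Strong type's separating payoff: 1074 − 116 × t* = 1074 − 116 × (1074 − 643)/196 = 1074 − 49996/196 ≈ 818.918.
Pooling payoff: 0.25 × 1074 + 0.75 × 643 = 750.75.
Difference: 818.918 − 750.75 = 68.168, i.e. 68.2 to one decimal place.
The strong type prefers to separate.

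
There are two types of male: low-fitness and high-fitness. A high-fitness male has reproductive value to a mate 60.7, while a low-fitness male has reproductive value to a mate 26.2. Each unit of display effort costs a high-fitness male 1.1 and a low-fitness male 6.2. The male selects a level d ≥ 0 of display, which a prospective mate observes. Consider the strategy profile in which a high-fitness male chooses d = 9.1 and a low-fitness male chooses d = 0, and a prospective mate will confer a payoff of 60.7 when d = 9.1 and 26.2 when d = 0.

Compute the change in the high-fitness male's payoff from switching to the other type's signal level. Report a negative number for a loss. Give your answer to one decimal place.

-24.5

Playing d = 9.1 the high-fitness male receives 60.7 − 1.1 × 9.1 = 50.69.
Deviating to d = 0 yields 26.2 instead.
Gain from deviating: 26.2 − 50.69 = -24.49, i.e. -24.5 to one decimal place.
The gain is negative, so the high-fitness type's incentive-compatibility constraint is satisfied.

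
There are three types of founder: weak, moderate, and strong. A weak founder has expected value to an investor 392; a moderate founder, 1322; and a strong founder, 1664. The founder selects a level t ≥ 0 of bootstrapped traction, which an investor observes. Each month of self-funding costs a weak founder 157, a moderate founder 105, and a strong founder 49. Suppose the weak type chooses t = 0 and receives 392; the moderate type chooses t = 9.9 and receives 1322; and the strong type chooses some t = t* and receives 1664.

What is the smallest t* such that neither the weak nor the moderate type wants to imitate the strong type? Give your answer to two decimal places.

Moderate type (on-path payoff 1322 − 105×9.9 = 282.5) won't mimic when 282.5 ≥ 1664 − 105·t*, i.e. t* ≥ 13.16.
Weak type (on-path payoff 392) won't mimic when 392 ≥ 1664 − 157·t*, i.e. t* ≥ 8.10.
Both must hold, so t* = max(8.10, 13.16) = 13.16. The moderate type's constraint binds.

13.16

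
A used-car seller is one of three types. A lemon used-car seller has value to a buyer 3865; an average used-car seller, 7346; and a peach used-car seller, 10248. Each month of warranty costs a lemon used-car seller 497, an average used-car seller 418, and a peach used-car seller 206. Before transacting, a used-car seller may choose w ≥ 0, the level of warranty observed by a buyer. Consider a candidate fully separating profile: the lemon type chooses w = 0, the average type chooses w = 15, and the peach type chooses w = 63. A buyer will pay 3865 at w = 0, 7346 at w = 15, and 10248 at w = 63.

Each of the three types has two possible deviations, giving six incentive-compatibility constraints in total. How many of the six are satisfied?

Average (own payoff 7346 − 418×15 = 1076): to w=0 gives 3865 → profitable ✗; to w=63 gives 10248 − 418×63 = -16086 → no gain ✓.
Lemon (own payoff 3865): to w=15 gives 7346 − 497×15 = -109 → no gain ✓; to w=63 gives 10248 − 497×63 = -21063 → no gain ✓.
Peach (own payoff 10248 − 206×63 = -2730): to w=0 gives 3865 → profitable ✗; to w=15 gives 7346 − 206×15 = 4256 → profitable ✗.
3 of the 6 constraints hold; not an equilibrium.

3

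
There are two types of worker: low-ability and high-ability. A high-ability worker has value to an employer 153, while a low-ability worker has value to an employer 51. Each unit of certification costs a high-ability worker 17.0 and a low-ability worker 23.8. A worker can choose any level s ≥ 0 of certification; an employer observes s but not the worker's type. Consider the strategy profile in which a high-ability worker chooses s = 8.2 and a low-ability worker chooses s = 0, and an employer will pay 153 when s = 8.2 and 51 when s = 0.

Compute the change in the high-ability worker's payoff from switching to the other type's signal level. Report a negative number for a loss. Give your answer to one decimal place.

37.4

Playing s = 8.2 the high-ability worker receives 153 − 17.0 × 8.2 = 13.6.
Deviating to s = 0 yields 51 instead.
Gain from deviating: 51 − 13.6 = 37.4.
The gain is positive, so the high-ability type's incentive-compatibility constraint is violated — this profile is not a separating equilibrium.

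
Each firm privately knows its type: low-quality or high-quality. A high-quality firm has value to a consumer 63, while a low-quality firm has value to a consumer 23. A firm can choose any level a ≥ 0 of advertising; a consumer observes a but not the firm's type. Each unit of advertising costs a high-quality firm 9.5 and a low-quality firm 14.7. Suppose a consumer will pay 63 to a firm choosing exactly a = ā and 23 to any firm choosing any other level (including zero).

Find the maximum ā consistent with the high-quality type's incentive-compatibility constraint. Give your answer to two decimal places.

4.21

Choosing ā yields the high-quality type 63 − 9.5·ā; choosing zero yields 23.
The high-quality type is indifferent at 63 − 9.5·ā = 23, i.e. ā = (63 − 23) / 9.5 ≈ 4.21.
For any ā above 4.21 the high-quality type would rather pool at zero, so separation collapses.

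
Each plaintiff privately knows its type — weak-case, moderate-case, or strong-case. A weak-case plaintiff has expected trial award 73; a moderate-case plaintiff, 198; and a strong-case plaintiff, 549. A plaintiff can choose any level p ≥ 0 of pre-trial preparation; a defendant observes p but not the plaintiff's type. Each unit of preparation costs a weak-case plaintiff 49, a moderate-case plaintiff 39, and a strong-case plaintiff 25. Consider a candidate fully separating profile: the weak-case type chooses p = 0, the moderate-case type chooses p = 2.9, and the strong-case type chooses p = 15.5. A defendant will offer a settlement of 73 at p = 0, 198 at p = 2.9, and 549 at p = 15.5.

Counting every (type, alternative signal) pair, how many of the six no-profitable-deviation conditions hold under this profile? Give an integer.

Weak-case (own payoff 73): to p=2.9 gives 198 − 49×2.9 = 55.9 → no gain ✓; to p=15.5 gives 549 − 49×15.5 = -210.5 → no gain ✓.
Strong-case (own payoff 549 − 25×15.5 = 161.5): to p=0 gives 73 → no gain ✓; to p=2.9 gives 198 − 25×2.9 = 125.5 → no gain ✓.
Moderate-case (own payoff 198 − 39×2.9 = 84.9): to p=0 gives 73 → no gain ✓; to p=15.5 gives 549 − 39×15.5 = -55.5 → no gain ✓.
6 of the 6 constraints hold; this profile is a separating equilibrium.

6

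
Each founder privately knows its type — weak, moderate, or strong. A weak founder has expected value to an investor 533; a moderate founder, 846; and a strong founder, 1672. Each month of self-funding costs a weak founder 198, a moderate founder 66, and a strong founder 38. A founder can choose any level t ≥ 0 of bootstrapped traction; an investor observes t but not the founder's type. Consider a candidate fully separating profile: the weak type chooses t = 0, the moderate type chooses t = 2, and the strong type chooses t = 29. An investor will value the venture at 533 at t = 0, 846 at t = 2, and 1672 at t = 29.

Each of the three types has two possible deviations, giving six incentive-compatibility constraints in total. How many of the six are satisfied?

Weak (own payoff 533): to t=2 gives 846 − 198×2 = 450 → no gain ✓; to t=29 gives 1672 − 198×29 = -4070 → no gain ✓.
Moderate (own payoff 846 − 66×2 = 714): to t=0 gives 533 → no gain ✓; to t=29 gives 1672 − 66×29 = -242 → no gain ✓.
Strong (own payoff 1672 − 38×29 = 570): to t=0 gives 533 → no gain ✓; to t=2 gives 846 − 38×2 = 770 → profitable ✗.
5 of the 6 constraints hold; not an equilibrium.

5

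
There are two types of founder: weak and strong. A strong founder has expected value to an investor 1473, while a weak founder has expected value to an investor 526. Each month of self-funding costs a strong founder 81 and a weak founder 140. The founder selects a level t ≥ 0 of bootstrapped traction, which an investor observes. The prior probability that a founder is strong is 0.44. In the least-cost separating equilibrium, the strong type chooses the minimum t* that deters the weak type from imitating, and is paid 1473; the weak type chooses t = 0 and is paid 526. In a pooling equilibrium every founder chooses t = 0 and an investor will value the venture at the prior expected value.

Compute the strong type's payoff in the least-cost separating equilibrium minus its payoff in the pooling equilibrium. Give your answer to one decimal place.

Least-cost separating signal: t* solves 526 = 1473 − 140·t*, so t* = (1473 − 526)/140 ≈ 6.7643.
Strong type's separating payoff: 1473 − 81 × t* = 1473 − 81 × (1473 − 526)/140 = 1473 − 76707/140 ≈ 925.093.
Pooling payoff: 0.44 × 1473 + 0.56 × 526 = 942.68.
Difference: 925.093 − 942.68 = -17.587, i.e. -17.6 to one decimal place.
The strong type would prefer the pooling outcome.

-17.6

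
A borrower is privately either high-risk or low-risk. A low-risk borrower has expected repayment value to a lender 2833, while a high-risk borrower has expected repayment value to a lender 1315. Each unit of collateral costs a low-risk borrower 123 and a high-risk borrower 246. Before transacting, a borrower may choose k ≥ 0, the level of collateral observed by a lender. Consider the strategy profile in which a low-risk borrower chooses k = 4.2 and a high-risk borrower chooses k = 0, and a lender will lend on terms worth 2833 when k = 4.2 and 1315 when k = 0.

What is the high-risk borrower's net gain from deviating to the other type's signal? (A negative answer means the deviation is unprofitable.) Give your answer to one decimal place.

Playing k = 0 the high-risk borrower receives 1315.
Deviating to k = 4.2 brings payment 2833 at cost 246 × 4.2 = 1033.2, netting 1799.8.
Gain from deviating: 1799.8 − 1315 = 484.8.
The gain is positive, so the high-risk type's incentive-compatibility constraint is violated — this profile is not a separating equilibrium.

484.8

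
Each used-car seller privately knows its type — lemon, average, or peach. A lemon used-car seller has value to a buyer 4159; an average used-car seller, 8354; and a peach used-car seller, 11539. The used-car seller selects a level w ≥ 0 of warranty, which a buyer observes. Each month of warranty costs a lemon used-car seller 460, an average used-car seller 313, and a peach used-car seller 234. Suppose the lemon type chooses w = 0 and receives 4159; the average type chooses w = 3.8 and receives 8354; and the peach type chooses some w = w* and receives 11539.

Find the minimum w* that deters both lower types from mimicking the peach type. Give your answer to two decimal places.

Average type (on-path payoff 8354 − 313×3.8 = 7164.6) won't mimic when 7164.6 ≥ 11539 − 313·w*, i.e. w* ≥ 13.98.
Lemon type (on-path payoff 4159) won't mimic when 4159 ≥ 11539 − 460·w*, i.e. w* ≥ 16.04.
Both must hold, so w* = max(16.04, 13.98) = 16.04. The lemon type's constraint binds.

16.04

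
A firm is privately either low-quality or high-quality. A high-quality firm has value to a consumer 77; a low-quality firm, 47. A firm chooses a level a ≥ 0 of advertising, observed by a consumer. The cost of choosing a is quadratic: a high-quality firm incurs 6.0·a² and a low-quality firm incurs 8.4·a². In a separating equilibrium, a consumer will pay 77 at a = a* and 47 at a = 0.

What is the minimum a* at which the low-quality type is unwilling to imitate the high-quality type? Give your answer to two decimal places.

1.89

The low-quality type at a = 0 receives 47; imitating at a* yields 77 − 8.4·a*².
Indifference: 47 = 77 − 8.4·a*², so a*² = (77 − 47) / 8.4 ≈ 3.5714.
a* = √3.5714 ≈ 1.89.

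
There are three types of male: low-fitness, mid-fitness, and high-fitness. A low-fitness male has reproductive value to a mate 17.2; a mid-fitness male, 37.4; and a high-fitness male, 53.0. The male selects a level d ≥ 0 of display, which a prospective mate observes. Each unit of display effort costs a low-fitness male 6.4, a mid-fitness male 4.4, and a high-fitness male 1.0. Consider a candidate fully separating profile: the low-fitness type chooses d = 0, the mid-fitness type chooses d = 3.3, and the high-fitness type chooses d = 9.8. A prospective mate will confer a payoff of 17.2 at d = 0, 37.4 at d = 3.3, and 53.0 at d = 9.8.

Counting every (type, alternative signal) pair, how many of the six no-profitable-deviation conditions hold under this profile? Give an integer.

6

Mid-fitness (own payoff 37.4 − 4.4×3.3 = 22.88): to d=0 gives 17.2 → no gain ✓; to d=9.8 gives 53.0 − 4.4×9.8 = 9.88 → no gain ✓.
High-fitness (own payoff 53.0 − 1.0×9.8 = 43.2): to d=0 gives 17.2 → no gain ✓; to d=3.3 gives 37.4 − 1.0×3.3 = 34.1 → no gain ✓.
Low-fitness (own payoff 17.2): to d=3.3 gives 37.4 − 6.4×3.3 = 16.28 → no gain ✓; to d=9.8 gives 53.0 − 6.4×9.8 = -9.72 → no gain ✓.
6 of the 6 constraints hold; this profile is a separating equilibrium.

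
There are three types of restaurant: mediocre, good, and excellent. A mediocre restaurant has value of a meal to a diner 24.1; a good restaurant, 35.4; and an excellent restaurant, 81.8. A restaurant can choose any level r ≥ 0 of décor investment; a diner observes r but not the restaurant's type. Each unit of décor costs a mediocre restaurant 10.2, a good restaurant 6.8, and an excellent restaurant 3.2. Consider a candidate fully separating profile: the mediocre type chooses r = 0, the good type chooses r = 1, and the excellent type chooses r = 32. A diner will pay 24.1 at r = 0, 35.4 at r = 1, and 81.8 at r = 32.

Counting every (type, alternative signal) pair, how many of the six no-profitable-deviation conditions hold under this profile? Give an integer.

Mediocre (own payoff 24.1): to r=1 gives 35.4 − 10.2×1 = 25.2 → profitable ✗; to r=32 gives 81.8 − 10.2×32 = -244.6 → no gain ✓.
Good (own payoff 35.4 − 6.8×1 = 28.6): to r=0 gives 24.1 → no gain ✓; to r=32 gives 81.8 − 6.8×32 = -135.8 → no gain ✓.
Excellent (own payoff 81.8 − 3.2×32 = -20.6): to r=0 gives 24.1 → profitable ✗; to r=1 gives 35.4 − 3.2×1 = 32.2 → profitable ✗.
3 of the 6 constraints hold; not an equilibrium.

3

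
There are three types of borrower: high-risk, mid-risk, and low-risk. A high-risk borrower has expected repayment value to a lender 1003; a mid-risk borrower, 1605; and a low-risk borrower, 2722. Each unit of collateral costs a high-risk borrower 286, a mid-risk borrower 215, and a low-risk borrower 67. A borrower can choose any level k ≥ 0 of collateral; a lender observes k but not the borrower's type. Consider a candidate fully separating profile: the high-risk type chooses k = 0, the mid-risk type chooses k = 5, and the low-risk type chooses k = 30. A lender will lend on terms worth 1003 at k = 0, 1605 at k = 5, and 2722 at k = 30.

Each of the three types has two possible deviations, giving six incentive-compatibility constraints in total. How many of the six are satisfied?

3

Low-risk (own payoff 2722 − 67×30 = 712): to k=0 gives 1003 → profitable ✗; to k=5 gives 1605 − 67×5 = 1270 → profitable ✗.
High-risk (own payoff 1003): to k=5 gives 1605 − 286×5 = 175 → no gain ✓; to k=30 gives 2722 − 286×30 = -5858 → no gain ✓.
Mid-risk (own payoff 1605 − 215×5 = 530): to k=0 gives 1003 → profitable ✗; to k=30 gives 2722 − 215×30 = -3728 → no gain ✓.
3 of the 6 constraints hold; not an equilibrium.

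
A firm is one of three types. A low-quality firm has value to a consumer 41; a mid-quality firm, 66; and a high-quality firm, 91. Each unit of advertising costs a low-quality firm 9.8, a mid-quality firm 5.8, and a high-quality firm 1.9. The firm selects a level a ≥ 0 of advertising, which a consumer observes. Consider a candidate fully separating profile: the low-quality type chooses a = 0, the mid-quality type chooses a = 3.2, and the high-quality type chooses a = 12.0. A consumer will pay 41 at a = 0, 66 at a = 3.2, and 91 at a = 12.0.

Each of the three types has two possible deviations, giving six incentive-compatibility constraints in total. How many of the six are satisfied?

6

High-quality (own payoff 91 − 1.9×12.0 = 68.2): to a=0 gives 41 → no gain ✓; to a=3.2 gives 66 − 1.9×3.2 = 59.92 → no gain ✓.
Mid-quality (own payoff 66 − 5.8×3.2 = 47.44): to a=0 gives 41 → no gain ✓; to a=12.0 gives 91 − 5.8×12.0 = 21.4 → no gain ✓.
Low-quality (own payoff 41): to a=3.2 gives 66 − 9.8×3.2 = 34.64 → no gain ✓; to a=12.0 gives 91 − 9.8×12.0 = -26.6 → no gain ✓.
6 of the 6 constraints hold; this profile is a separating equilibrium.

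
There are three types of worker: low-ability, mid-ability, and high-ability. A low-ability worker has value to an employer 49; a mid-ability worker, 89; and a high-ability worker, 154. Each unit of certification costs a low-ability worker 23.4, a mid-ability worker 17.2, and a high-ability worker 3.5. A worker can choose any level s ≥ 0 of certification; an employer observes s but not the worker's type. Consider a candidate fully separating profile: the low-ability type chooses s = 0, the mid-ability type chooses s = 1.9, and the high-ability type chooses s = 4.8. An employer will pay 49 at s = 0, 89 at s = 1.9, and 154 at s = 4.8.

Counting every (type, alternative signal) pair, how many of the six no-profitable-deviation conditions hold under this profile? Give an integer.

Mid-ability (own payoff 89 − 17.2×1.9 = 56.32): to s=0 gives 49 → no gain ✓; to s=4.8 gives 154 − 17.2×4.8 = 71.44 → profitable ✗.
High-ability (own payoff 154 − 3.5×4.8 = 137.2): to s=0 gives 49 → no gain ✓; to s=1.9 gives 89 − 3.5×1.9 = 82.35 → no gain ✓.
Low-ability (own payoff 49): to s=1.9 gives 89 − 23.4×1.9 = 44.54 → no gain ✓; to s=4.8 gives 154 − 23.4×4.8 = 41.68 → no gain ✓.
5 of the 6 constraints hold; not an equilibrium.

5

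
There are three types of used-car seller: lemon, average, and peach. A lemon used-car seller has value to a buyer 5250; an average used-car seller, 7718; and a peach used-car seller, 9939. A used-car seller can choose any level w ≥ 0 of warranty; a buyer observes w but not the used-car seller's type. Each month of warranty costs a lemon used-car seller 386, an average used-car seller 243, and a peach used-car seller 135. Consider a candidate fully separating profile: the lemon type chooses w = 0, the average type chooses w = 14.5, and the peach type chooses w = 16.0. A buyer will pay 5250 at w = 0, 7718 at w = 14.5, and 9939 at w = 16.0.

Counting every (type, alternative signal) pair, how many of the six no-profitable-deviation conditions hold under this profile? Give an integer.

Average (own payoff 7718 − 243×14.5 = 4194.5): to w=0 gives 5250 → profitable ✗; to w=16.0 gives 9939 − 243×16.0 = 6051 → profitable ✗.
Peach (own payoff 9939 − 135×16.0 = 7779): to w=0 gives 5250 → no gain ✓; to w=14.5 gives 7718 − 135×14.5 = 5760.5 → no gain ✓.
Lemon (own payoff 5250): to w=14.5 gives 7718 − 386×14.5 = 2121 → no gain ✓; to w=16.0 gives 9939 − 386×16.0 = 3763 → no gain ✓.
4 of the 6 constraints hold; not an equilibrium.

4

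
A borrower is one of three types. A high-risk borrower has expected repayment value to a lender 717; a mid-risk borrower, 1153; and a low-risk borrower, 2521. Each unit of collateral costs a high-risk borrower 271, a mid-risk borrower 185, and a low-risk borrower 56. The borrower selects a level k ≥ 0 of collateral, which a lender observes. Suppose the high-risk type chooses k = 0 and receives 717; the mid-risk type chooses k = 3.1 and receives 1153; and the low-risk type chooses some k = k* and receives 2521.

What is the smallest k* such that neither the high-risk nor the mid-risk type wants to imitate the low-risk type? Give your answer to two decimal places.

10.49

High-risk type (on-path payoff 717) won't mimic when 717 ≥ 2521 − 271·k*, i.e. k* ≥ 6.66.
Mid-risk type (on-path payoff 1153 − 185×3.1 = 579.5) won't mimic when 579.5 ≥ 2521 − 185·k*, i.e. k* ≥ 10.49.
Both must hold, so k* = max(6.66, 10.49) = 10.49. The mid-risk type's constraint binds.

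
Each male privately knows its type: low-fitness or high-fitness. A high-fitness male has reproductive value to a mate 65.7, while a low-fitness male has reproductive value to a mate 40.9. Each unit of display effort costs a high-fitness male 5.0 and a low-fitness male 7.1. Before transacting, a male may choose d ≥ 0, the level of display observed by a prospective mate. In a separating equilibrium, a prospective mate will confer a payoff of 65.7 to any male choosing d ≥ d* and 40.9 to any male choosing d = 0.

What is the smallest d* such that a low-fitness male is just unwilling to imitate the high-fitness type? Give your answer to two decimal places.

3.49

A low-fitness male choosing d = 0 receives 40.9.
Imitating at d* instead would pay 65.7 at cost 7.1·d*, netting 65.7 − 7.1·d*.
Indifference: 40.9 = 65.7 − 7.1·d*, so d* = (65.7 − 40.9) / 7.1 ≈ 3.49.
At d* the low-fitness type's incentive constraint just binds; the high-fitness type strictly prefers d* since its per-unit cost is lower.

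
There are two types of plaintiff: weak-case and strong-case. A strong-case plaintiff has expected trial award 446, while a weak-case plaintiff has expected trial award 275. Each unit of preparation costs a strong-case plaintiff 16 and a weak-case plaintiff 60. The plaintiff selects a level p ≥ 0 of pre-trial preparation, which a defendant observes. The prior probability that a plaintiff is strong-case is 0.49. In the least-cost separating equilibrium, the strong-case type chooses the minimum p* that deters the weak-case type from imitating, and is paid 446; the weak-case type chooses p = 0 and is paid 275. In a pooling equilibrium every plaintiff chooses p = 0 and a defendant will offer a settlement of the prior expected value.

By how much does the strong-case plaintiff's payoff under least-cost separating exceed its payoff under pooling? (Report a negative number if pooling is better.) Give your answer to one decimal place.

Least-cost separating signal: p* solves 275 = 446 − 60·p*, so p* = (446 − 275)/60 = 2.85.
Strong-case type's separating payoff: 446 − 16 × p* = 446 − 16 × (446 − 275)/60 = 446 − 2736/60 = 400.4.
Pooling payoff: 0.49 × 446 + 0.51 × 275 = 358.79.
Difference: 400.4 − 358.79 = 41.61, i.e. 41.6 to one decimal place.
The strong-case type prefers to separate.

41.6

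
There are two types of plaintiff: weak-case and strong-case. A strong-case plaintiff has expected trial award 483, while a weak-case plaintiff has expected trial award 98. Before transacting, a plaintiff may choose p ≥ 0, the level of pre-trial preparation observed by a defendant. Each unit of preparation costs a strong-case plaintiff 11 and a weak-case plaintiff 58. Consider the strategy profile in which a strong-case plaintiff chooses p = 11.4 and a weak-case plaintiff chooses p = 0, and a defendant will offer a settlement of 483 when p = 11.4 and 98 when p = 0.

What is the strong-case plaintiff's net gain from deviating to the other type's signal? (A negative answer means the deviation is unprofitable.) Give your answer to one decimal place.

Playing p = 11.4 the strong-case plaintiff receives 483 − 11 × 11.4 = 357.6.
Deviating to p = 0 yields 98 instead.
Gain from deviating: 98 − 357.6 = -259.6.
The gain is negative, so the strong-case type's incentive-compatibility constraint is satisfied.

-259.6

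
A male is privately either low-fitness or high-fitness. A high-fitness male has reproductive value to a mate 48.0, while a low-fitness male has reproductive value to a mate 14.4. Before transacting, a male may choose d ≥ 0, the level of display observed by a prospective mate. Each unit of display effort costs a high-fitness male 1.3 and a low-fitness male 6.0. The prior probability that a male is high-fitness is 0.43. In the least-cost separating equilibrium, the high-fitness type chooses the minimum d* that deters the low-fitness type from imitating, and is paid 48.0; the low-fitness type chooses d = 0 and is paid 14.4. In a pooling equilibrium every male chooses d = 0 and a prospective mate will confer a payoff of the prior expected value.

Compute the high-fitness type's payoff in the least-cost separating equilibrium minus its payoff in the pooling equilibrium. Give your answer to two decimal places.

Least-cost separating signal: d* solves 14.4 = 48.0 − 6.0·d*, so d* = (48.0 − 14.4)/6.0 = 5.6.
High-fitness type's separating payoff: 48.0 − 1.3 × d* = 48.0 − 1.3 × (48.0 − 14.4)/6.0 = 48.0 − 43.68/6.0 = 40.72.
Pooling payoff: 0.43 × 48.0 + 0.57 × 14.4 = 28.848.
Difference: 40.72 − 28.848 = 11.872, i.e. 11.87 to two decimal places.
The high-fitness type prefers to separate.

11.87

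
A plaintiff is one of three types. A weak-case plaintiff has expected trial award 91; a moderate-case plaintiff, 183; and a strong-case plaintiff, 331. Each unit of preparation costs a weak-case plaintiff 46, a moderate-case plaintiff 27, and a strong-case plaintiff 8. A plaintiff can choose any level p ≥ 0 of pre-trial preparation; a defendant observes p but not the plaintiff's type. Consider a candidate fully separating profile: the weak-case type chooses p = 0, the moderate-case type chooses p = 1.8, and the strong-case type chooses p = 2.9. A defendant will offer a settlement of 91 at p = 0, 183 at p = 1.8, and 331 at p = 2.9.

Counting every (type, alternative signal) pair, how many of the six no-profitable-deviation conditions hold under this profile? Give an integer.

Weak-case (own payoff 91): to p=1.8 gives 183 − 46×1.8 = 100.2 → profitable ✗; to p=2.9 gives 331 − 46×2.9 = 197.6 → profitable ✗.
Moderate-case (own payoff 183 − 27×1.8 = 134.4): to p=0 gives 91 → no gain ✓; to p=2.9 gives 331 − 27×2.9 = 252.7 → profitable ✗.
Strong-case (own payoff 331 − 8×2.9 = 307.8): to p=0 gives 91 → no gain ✓; to p=1.8 gives 183 − 8×1.8 = 168.6 → no gain ✓.
3 of the 6 constraints hold; not an equilibrium.

3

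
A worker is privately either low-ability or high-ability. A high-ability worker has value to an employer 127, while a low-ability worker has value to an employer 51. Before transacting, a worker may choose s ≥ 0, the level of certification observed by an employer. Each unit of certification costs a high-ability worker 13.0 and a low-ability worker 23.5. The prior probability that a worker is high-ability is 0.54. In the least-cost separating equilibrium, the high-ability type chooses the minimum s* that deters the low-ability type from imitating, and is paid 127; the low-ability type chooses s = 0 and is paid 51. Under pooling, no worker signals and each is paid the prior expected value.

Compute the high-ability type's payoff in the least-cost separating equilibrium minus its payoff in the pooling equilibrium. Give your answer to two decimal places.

-7.08

Least-cost separating signal: s* solves 51 = 127 − 23.5·s*, so s* = (127 − 51)/23.5 ≈ 3.2340.
High-ability type's separating payoff: 127 − 13.0 × s* = 127 − 13.0 × (127 − 51)/23.5 = 127 − 988/23.5 ≈ 84.9574.
Pooling payoff: 0.54 × 127 + 0.46 × 51 = 92.04.
Difference: 84.9574 − 92.04 = -7.0826, i.e. -7.08 to two decimal places.
The high-ability type would prefer the pooling outcome.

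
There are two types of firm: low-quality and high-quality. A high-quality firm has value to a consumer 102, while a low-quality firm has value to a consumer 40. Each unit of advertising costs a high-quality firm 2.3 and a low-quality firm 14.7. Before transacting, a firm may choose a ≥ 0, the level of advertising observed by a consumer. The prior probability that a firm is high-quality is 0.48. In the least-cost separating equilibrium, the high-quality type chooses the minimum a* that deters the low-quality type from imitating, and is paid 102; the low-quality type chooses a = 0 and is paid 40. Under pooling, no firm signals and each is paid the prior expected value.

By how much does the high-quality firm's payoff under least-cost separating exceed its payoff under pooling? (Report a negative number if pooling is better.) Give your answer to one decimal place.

Least-cost separating signal: a* solves 40 = 102 − 14.7·a*, so a* = (102 − 40)/14.7 ≈ 4.2177.
High-quality type's separating payoff: 102 − 2.3 × a* = 102 − 2.3 × (102 − 40)/14.7 = 102 − 142.6/14.7 ≈ 92.299.
Pooling payoff: 0.48 × 102 + 0.52 × 40 = 69.76.
Difference: 92.299 − 69.76 = 22.539, i.e. 22.5 to one decimal place.
The high-quality type prefers to separate.

22.5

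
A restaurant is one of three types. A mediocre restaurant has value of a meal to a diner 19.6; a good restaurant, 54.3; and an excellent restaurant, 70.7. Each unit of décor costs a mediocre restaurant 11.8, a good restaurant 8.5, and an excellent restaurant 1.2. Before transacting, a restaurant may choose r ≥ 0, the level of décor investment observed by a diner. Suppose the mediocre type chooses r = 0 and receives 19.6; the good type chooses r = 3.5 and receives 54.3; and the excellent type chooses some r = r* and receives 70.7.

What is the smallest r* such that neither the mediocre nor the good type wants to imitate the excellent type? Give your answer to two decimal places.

5.43

Mediocre type (on-path payoff 19.6) won't mimic when 19.6 ≥ 70.7 − 11.8·r*, i.e. r* ≥ 4.33.
Good type (on-path payoff 54.3 − 8.5×3.5 = 24.55) won't mimic when 24.55 ≥ 70.7 − 8.5·r*, i.e. r* ≥ 5.43.
Both must hold, so r* = max(4.33, 5.43) = 5.43. The good type's constraint binds.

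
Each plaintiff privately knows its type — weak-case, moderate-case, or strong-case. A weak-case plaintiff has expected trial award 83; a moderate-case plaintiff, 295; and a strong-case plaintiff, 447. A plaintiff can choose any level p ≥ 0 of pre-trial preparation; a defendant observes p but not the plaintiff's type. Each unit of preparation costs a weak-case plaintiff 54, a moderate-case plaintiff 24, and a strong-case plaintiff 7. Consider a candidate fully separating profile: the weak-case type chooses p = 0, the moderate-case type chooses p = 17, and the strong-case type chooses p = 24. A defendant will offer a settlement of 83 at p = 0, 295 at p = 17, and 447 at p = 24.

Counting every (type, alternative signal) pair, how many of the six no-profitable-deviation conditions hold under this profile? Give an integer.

Moderate-case (own payoff 295 − 24×17 = -113): to p=0 gives 83 → profitable ✗; to p=24 gives 447 − 24×24 = -129 → no gain ✓.
Strong-case (own payoff 447 − 7×24 = 279): to p=0 gives 83 → no gain ✓; to p=17 gives 295 − 7×17 = 176 → no gain ✓.
Weak-case (own payoff 83): to p=17 gives 295 − 54×17 = -623 → no gain ✓; to p=24 gives 447 − 54×24 = -849 → no gain ✓.
5 of the 6 constraints hold; not an equilibrium.

5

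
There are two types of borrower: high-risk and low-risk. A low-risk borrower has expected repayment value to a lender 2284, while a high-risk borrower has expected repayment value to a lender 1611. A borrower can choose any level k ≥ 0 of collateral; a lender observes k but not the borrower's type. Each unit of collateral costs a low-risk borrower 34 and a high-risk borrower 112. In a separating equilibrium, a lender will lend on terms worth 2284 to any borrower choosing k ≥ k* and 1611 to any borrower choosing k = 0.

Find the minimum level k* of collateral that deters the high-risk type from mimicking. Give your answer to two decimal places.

6.01

A high-risk borrower choosing k = 0 receives 1611.
Imitating at k* instead would pay 2284 at cost 112·k*, netting 2284 − 112·k*.
Indifference: 1611 = 2284 − 112·k*, so k* = (2284 − 1611) / 112 ≈ 6.01.
At k* the high-risk type's incentive constraint just binds; the low-risk type strictly prefers k* since its per-unit cost is lower.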